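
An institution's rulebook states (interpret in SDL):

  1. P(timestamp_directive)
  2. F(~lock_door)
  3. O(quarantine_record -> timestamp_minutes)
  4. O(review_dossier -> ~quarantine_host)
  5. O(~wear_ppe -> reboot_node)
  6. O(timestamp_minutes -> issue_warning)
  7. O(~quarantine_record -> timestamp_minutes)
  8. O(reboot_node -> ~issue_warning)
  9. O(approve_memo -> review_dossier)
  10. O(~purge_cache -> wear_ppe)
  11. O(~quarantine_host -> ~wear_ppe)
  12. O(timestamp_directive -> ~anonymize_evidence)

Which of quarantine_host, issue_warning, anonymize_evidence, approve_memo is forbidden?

By case analysis on ~quarantine_record: premise 7 gives O(~quarantine_record -> timestamp_minutes) and premise 3 gives O(quarantine_record -> timestamp_minutes), so O(timestamp_minutes) either way.
With premise 6, O(timestamp_minutes -> issue_warning), the K-axiom yields O(issue_warning).
The contrapositive of premise 8 (O(reboot_node -> ~issue_warning)) is O(issue_warning -> ~reboot_node), and O(issue_warning) is already established, so O(~reboot_node).
Premise 5, O(~wear_ppe -> reboot_node), contraposes to O(~reboot_node -> wear_ppe); with O(~reboot_node) we get O(wear_ppe).
The contrapositive of premise 11 (O(~quarantine_host -> ~wear_ppe)) is O(wear_ppe -> quarantine_host), and O(wear_ppe) is already established, so O(quarantine_host).
Premise 4 is O(review_dossier -> ~quarantine_host); contrapositively O(quarantine_host -> ~review_dossier). Since O(quarantine_host) holds, K gives O(~review_dossier).
Premise 9, O(approve_memo -> review_dossier), contraposes to O(~review_dossier -> ~approve_memo); with O(~review_dossier) we get O(~approve_memo).
So O(~approve_memo) holds, i.e. approve_memo is forbidden. None of the other listed options is forbidden under the premises.

approve_memo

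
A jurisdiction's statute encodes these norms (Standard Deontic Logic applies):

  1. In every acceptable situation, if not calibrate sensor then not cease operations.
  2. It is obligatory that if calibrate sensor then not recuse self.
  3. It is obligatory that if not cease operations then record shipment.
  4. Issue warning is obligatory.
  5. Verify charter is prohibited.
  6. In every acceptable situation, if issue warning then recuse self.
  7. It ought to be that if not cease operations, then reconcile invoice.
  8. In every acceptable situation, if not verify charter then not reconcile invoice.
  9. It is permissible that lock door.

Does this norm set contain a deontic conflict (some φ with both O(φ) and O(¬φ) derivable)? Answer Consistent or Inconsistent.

Inconsistent

Premise 5 is F(verify_charter), i.e. O(¬verify_charter).
Premise 8 is O(¬verify_charter → ¬reconcile_invoice); since O(¬verify_charter), deontic closure gives O(¬reconcile_invoice).
Premise 7, O(¬cease_operations → reconcile_invoice), contraposes to O(¬reconcile_invoice → cease_operations); with O(¬reconcile_invoice) we get O(cease_operations).
The contrapositive of premise 1 (O(¬calibrate_sensor → ¬cease_operations)) is O(cease_operations → calibrate_sensor), and O(cease_operations) is already established, so O(calibrate_sensor).
Applying K to premise 2 (O(calibrate_sensor → ¬recuse_self)) and O(calibrate_sensor) yields O(¬recuse_self).
The contrapositive of premise 6 (O(issue_warning → recuse_self)) is O(¬recuse_self → ¬issue_warning), and O(¬recuse_self) is already established, so O(¬issue_warning).
Yet premise 4 states O(issue_warning).
We now have both O(¬issue_warning) and O(issue_warning) — issue_warning is simultaneously obligatory and forbidden, violating the D-axiom.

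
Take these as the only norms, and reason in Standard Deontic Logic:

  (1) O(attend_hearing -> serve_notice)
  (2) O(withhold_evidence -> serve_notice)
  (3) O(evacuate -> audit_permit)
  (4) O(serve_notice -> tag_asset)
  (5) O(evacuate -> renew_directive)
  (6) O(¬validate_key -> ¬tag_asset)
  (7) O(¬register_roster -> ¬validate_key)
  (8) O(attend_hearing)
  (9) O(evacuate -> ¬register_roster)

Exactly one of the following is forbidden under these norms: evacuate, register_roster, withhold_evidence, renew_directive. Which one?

Premise 8 gives O(attend_hearing).
Applying K to premise 1 (O(attend_hearing -> serve_notice)) and O(attend_hearing) yields O(serve_notice).
Premise 4 is O(serve_notice -> tag_asset); since O(serve_notice), deontic closure gives O(tag_asset).
Premise 6, O(¬validate_key -> ¬tag_asset), contraposes to O(tag_asset -> validate_key); with O(tag_asset) we get O(validate_key).
Premise 7 is O(¬register_roster -> ¬validate_key); contrapositively O(validate_key -> register_roster). Since O(validate_key) holds, K gives O(register_roster).
Premise 9 is O(evacuate -> ¬register_roster); contrapositively O(register_roster -> ¬evacuate). Since O(register_roster) holds, K gives O(¬evacuate).
So O(¬evacuate) holds, i.e. evacuate is forbidden. None of the other listed options is forbidden under the premises.

evacuate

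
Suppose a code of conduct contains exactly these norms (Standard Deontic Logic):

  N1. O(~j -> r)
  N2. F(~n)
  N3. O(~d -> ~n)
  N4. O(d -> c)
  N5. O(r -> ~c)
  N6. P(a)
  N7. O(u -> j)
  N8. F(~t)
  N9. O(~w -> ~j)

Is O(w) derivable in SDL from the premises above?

Premise 2, F(~n), is equivalent to O(n).
Premise 3, O(~d -> ~n), contraposes to O(n -> d); with O(n) we get O(d).
Applying K to premise 4 (O(d -> c)) and O(d) yields O(c).
Premise 5, O(r -> ~c), contraposes to O(c -> ~r); with O(c) we get O(~r).
Premise 1, O(~j -> r), contraposes to O(~r -> j); with O(~r) we get O(j).
Premise 9, O(~w -> ~j), contraposes to O(j -> w); with O(j) we get O(w).
Premises 6, 7, 8 do not contribute to this derivation.
So O(w) follows.

Yes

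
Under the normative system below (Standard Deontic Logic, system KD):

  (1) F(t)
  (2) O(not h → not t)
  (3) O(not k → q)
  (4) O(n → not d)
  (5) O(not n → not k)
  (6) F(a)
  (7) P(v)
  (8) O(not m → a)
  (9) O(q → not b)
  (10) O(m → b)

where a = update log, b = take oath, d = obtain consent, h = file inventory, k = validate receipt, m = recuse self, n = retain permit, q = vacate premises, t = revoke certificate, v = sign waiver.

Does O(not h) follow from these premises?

Premise 2 is O(not h → not t); even if O(not t) held, inferring O(not h) would be affirming the consequent — invalid.
No other premise forces O(not h). An ideal world satisfying every premise can still have not h false, so O(not h) is not derivable.

No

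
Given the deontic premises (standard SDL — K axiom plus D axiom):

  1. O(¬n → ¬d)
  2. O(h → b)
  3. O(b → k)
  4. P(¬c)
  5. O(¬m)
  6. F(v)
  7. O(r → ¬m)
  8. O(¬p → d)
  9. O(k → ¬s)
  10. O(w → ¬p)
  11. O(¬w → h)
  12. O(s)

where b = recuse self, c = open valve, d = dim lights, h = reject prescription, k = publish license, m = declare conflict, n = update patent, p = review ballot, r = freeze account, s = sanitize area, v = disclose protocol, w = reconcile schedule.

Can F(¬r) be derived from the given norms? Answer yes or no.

No

Premise 7 is O(r → ¬m); even if O(¬m) held, inferring O(r) would be affirming the consequent — invalid.
No other premise forces O(r). An ideal world satisfying every premise can still have ¬r true, so F(¬r) is not derivable.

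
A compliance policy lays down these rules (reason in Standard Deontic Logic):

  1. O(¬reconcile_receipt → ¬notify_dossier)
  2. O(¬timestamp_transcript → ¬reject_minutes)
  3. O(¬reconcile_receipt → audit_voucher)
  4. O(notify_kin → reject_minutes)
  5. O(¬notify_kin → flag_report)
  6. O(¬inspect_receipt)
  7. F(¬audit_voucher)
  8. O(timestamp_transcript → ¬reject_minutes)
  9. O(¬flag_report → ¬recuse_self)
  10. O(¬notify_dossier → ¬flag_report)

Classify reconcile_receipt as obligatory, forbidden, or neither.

Premises 8 and 2 are O(timestamp_transcript → ¬reject_minutes) and O(¬timestamp_transcript → ¬reject_minutes); every ideal world satisfies timestamp_transcript or ¬timestamp_transcript, so in either case ¬reject_minutes holds — hence O(¬reject_minutes).
Premise 4, O(notify_kin → reject_minutes), contraposes to O(¬reject_minutes → ¬notify_kin); with O(¬reject_minutes) we get O(¬notify_kin).
With premise 5, O(¬notify_kin → flag_report), the K-axiom yields O(flag_report).
Premise 10 is O(¬notify_dossier → ¬flag_report); contrapositively O(flag_report → notify_dossier). Since O(flag_report) holds, K gives O(notify_dossier).
The contrapositive of premise 1 (O(¬reconcile_receipt → ¬notify_dossier)) is O(notify_dossier → reconcile_receipt), and O(notify_dossier) is already established, so O(reconcile_receipt).
Premises 3, 6, 7, 9 do not contribute to this derivation.
Hence reconcile_receipt is obligatory.

Obligatory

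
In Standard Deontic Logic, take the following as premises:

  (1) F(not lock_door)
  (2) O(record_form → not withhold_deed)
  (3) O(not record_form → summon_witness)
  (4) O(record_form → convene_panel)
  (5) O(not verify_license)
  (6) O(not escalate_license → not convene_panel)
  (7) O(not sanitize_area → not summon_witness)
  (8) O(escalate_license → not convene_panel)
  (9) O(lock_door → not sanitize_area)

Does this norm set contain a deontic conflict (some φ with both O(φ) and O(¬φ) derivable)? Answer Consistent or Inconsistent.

Premises 6 and 8 cover both cases: O(not escalate_license → not convene_panel) and O(escalate_license → not convene_panel). Since not escalate_license ∨ escalate_license is a tautology, O(not convene_panel) follows.
Premise 4, O(record_form → convene_panel), contraposes to O(not convene_panel → not record_form); with O(not convene_panel) we get O(not record_form).
With premise 3, O(not record_form → summon_witness), the K-axiom yields O(summon_witness).
Premise 7 is O(not sanitize_area → not summon_witness); contrapositively O(summon_witness → sanitize_area). Since O(summon_witness) holds, K gives O(sanitize_area).
The contrapositive of premise 9 (O(lock_door → not sanitize_area)) is O(sanitize_area → not lock_door), and O(sanitize_area) is already established, so O(not lock_door).
But premise 1, F(not lock_door), means O(lock_door).
We now have both O(not lock_door) and O(lock_door) — lock_door is simultaneously obligatory and forbidden, violating the D-axiom.

Inconsistent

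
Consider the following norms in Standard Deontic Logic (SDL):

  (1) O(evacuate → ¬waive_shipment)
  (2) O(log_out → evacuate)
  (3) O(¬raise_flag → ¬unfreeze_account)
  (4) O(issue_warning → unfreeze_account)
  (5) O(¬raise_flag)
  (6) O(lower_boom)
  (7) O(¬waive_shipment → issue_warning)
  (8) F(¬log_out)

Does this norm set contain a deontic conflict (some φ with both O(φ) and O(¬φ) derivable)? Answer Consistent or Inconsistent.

Inconsistent

Premise 5 states O(¬raise_flag) outright.
From O(¬raise_flag) and premise 3, O(¬raise_flag → ¬unfreeze_account), we obtain O(¬unfreeze_account).
The contrapositive of premise 4 (O(issue_warning → unfreeze_account)) is O(¬unfreeze_account → ¬issue_warning), and O(¬unfreeze_account) is already established, so O(¬issue_warning).
Premise 7 is O(¬waive_shipment → issue_warning); contrapositively O(¬issue_warning → waive_shipment). Since O(¬issue_warning) holds, K gives O(waive_shipment).
Premise 1, O(evacuate → ¬waive_shipment), contraposes to O(waive_shipment → ¬evacuate); with O(waive_shipment) we get O(¬evacuate).
Premise 2, O(log_out → evacuate), contraposes to O(¬evacuate → ¬log_out); with O(¬evacuate) we get O(¬log_out).
However, F(¬log_out) at premise 8 amounts to O(log_out).
We now have both O(¬log_out) and O(log_out) — log_out is simultaneously obligatory and forbidden, violating the D-axiom.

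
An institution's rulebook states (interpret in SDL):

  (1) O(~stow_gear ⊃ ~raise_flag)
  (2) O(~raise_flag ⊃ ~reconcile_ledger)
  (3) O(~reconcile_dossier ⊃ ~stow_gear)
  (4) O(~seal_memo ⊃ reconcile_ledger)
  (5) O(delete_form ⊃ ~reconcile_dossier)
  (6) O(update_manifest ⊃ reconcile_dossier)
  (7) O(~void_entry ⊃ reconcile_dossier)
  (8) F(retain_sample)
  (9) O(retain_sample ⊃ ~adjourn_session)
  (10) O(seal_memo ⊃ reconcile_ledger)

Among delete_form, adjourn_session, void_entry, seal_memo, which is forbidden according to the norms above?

delete_form

Premises 4 and 10 cover both cases: O(~seal_memo ⊃ reconcile_ledger) and O(seal_memo ⊃ reconcile_ledger). Since ~seal_memo ∨ seal_memo is a tautology, O(reconcile_ledger) follows.
The contrapositive of premise 2 (O(~raise_flag ⊃ ~reconcile_ledger)) is O(reconcile_ledger ⊃ raise_flag), and O(reconcile_ledger) is already established, so O(raise_flag).
Premise 1, O(~stow_gear ⊃ ~raise_flag), contraposes to O(raise_flag ⊃ stow_gear); with O(raise_flag) we get O(stow_gear).
Premise 3, O(~reconcile_dossier ⊃ ~stow_gear), contraposes to O(stow_gear ⊃ reconcile_dossier); with O(stow_gear) we get O(reconcile_dossier).
Premise 5, O(delete_form ⊃ ~reconcile_dossier), contraposes to O(reconcile_dossier ⊃ ~delete_form); with O(reconcile_dossier) we get O(~delete_form).
So O(~delete_form) holds, i.e. delete_form is forbidden. None of the other listed options is forbidden under the premises.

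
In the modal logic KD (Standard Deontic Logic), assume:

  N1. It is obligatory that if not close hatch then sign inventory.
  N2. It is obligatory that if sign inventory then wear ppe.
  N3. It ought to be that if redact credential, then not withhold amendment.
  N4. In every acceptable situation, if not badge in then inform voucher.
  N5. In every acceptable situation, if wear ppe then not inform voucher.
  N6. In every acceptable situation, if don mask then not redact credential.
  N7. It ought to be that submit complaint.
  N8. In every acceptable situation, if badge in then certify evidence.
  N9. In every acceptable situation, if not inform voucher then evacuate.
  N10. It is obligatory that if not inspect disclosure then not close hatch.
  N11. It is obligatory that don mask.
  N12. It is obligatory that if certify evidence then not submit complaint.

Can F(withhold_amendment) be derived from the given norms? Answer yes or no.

Premise 3 is O(redact_credential → ¬withhold_amendment), but O(redact_credential) is not derivable from the premises, so it does not yield O(¬withhold_amendment).
No other premise forces O(¬withhold_amendment). An ideal world satisfying every premise can still have withhold_amendment true, so F(withhold_amendment) is not derivable.

No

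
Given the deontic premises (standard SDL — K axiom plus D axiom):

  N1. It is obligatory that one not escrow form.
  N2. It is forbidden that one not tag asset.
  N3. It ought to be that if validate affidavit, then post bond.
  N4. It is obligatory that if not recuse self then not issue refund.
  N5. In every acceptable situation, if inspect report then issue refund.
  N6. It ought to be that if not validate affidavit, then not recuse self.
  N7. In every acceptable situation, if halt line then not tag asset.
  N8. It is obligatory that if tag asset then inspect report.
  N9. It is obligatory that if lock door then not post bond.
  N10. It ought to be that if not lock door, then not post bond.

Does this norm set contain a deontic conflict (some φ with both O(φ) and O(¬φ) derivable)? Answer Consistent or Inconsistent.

By case analysis on ¬lock_door: premise 10 gives O(¬lock_door → ¬post_bond) and premise 9 gives O(lock_door → ¬post_bond), so O(¬post_bond) either way.
Premise 3 is O(validate_affidavit → post_bond); contrapositively O(¬post_bond → ¬validate_affidavit). Since O(¬post_bond) holds, K gives O(¬validate_affidavit).
From O(¬validate_affidavit) and premise 6, O(¬validate_affidavit → ¬recuse_self), we obtain O(¬recuse_self).
With premise 4, O(¬recuse_self → ¬issue_refund), the K-axiom yields O(¬issue_refund).
Premise 5, O(inspect_report → issue_refund), contraposes to O(¬issue_refund → ¬inspect_report); with O(¬issue_refund) we get O(¬inspect_report).
Premise 8, O(tag_asset → inspect_report), contraposes to O(¬inspect_report → ¬tag_asset); with O(¬inspect_report) we get O(¬tag_asset).
Yet premise 2 is F(¬tag_asset), i.e. O(tag_asset).
We now have both O(¬tag_asset) and O(tag_asset) — tag_asset is simultaneously obligatory and forbidden, violating the D-axiom.

Inconsistent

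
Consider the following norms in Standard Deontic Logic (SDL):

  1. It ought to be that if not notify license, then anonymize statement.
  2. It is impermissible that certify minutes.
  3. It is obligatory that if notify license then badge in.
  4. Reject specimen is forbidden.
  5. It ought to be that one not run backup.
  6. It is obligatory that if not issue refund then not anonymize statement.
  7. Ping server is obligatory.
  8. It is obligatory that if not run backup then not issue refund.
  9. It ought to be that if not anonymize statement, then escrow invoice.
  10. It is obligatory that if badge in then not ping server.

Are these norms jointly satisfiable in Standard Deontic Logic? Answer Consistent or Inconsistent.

From premise 7 we have O(ping_server).
The contrapositive of premise 10 (O(badge_in → ¬ping_server)) is O(ping_server → ¬badge_in), and O(ping_server) is already established, so O(¬badge_in).
The contrapositive of premise 3 (O(notify_license → badge_in)) is O(¬badge_in → ¬notify_license), and O(¬badge_in) is already established, so O(¬notify_license).
Applying K to premise 1 (O(¬notify_license → anonymize_statement)) and O(¬notify_license) yields O(anonymize_statement).
The contrapositive of premise 6 (O(¬issue_refund → ¬anonymize_statement)) is O(anonymize_statement → issue_refund), and O(anonymize_statement) is already established, so O(issue_refund).
The contrapositive of premise 8 (O(¬run_backup → ¬issue_refund)) is O(issue_refund → run_backup), and O(issue_refund) is already established, so O(run_backup).
But premise 5 directly asserts O(¬run_backup).
We now have both O(run_backup) and O(¬run_backup) — run_backup is simultaneously obligatory and forbidden, violating the D-axiom.

Inconsistent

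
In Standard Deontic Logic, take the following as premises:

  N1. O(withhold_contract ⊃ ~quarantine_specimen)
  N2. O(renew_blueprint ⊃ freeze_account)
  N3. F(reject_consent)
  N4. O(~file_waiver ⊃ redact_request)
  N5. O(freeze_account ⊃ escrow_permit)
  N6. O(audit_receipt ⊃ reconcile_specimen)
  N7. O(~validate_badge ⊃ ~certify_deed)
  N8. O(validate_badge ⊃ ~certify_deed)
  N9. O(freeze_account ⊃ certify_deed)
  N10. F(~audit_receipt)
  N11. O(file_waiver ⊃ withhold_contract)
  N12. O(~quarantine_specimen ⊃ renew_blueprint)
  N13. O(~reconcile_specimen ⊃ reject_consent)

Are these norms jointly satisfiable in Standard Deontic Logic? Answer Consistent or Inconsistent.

Consistent

Premise 13 is O(~reconcile_specimen ⊃ reject_consent), but O(~reconcile_specimen) is not derivable from the premises, so it does not yield O(reject_consent).
So O(reject_consent) is not derivable, and the apparent clash with O(~reject_consent) does not arise.
A world satisfying every obligation exists (e.g. audit_receipt=true, certify_deed=false, escrow_permit=false, file_waiver=false, freeze_account=false, quarantine_specimen=true, reconcile_specimen=true, redact_request=true, reject_consent=false, renew_blueprint=false, validate_badge=false, withhold_contract=false); no atom is both obligatory and forbidden, so the set is consistent.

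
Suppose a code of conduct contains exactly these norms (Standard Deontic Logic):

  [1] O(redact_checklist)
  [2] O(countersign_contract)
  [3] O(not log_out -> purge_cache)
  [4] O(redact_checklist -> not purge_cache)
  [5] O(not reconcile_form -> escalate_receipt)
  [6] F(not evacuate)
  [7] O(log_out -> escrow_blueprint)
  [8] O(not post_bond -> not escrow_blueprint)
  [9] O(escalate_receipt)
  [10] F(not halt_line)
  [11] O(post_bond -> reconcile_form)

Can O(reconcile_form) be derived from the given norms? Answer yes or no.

Yes

From premise 1 we have O(redact_checklist).
Applying K to premise 4 (O(redact_checklist -> not purge_cache)) and O(redact_checklist) yields O(not purge_cache).
Premise 3 is O(not log_out -> purge_cache); contrapositively O(not purge_cache -> log_out). Since O(not purge_cache) holds, K gives O(log_out).
Applying K to premise 7 (O(log_out -> escrow_blueprint)) and O(log_out) yields O(escrow_blueprint).
Premise 8 is O(not post_bond -> not escrow_blueprint); contrapositively O(escrow_blueprint -> post_bond). Since O(escrow_blueprint) holds, K gives O(post_bond).
Applying K to premise 11 (O(post_bond -> reconcile_form)) and O(post_bond) yields O(reconcile_form).
Premises 2, 5, 6, 9, 10 do not contribute to this derivation.
So O(reconcile_form) follows.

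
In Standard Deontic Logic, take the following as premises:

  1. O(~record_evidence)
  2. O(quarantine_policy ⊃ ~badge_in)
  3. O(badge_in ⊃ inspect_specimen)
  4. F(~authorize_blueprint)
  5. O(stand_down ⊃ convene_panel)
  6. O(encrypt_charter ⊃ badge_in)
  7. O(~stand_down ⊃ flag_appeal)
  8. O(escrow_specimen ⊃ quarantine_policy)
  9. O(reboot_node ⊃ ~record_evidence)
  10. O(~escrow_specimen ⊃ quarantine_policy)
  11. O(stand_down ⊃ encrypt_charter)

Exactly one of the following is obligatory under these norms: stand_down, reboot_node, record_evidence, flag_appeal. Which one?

flag_appeal

By case analysis on ~escrow_specimen: premise 10 gives O(~escrow_specimen ⊃ quarantine_policy) and premise 8 gives O(escrow_specimen ⊃ quarantine_policy), so O(quarantine_policy) either way.
From O(quarantine_policy) and premise 2, O(quarantine_policy ⊃ ~badge_in), we obtain O(~badge_in).
The contrapositive of premise 6 (O(encrypt_charter ⊃ badge_in)) is O(~badge_in ⊃ ~encrypt_charter), and O(~badge_in) is already established, so O(~encrypt_charter).
The contrapositive of premise 11 (O(stand_down ⊃ encrypt_charter)) is O(~encrypt_charter ⊃ ~stand_down), and O(~encrypt_charter) is already established, so O(~stand_down).
Premise 7 is O(~stand_down ⊃ flag_appeal); since O(~stand_down), deontic closure gives O(flag_appeal).
So O(flag_appeal) holds — flag_appeal is obligatory. None of the other listed options is made obligatory by any chain of premises.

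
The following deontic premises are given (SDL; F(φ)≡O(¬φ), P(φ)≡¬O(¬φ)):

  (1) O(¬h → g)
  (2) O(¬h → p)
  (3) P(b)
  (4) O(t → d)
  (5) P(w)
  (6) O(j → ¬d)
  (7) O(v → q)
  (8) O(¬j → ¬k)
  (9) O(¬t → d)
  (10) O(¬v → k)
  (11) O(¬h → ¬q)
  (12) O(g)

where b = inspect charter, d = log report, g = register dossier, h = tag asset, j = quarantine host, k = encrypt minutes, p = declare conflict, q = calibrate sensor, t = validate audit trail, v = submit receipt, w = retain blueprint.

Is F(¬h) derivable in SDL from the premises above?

Premises 9 and 4 cover both cases: O(¬t → d) and O(t → d). Since ¬t ∨ t is a tautology, O(d) follows.
Premise 6 is O(j → ¬d); contrapositively O(d → ¬j). Since O(d) holds, K gives O(¬j).
From O(¬j) and premise 8, O(¬j → ¬k), we obtain O(¬k).
Premise 10 is O(¬v → k); contrapositively O(¬k → v). Since O(¬k) holds, K gives O(v).
With premise 7, O(v → q), the K-axiom yields O(q).
Premise 11, O(¬h → ¬q), contraposes to O(q → h); with O(q) we get O(h).
Premises 1, 2, 3, 5, 12 do not contribute to this derivation.
So O(h) holds, i.e. F(¬h). The claim follows.

Yes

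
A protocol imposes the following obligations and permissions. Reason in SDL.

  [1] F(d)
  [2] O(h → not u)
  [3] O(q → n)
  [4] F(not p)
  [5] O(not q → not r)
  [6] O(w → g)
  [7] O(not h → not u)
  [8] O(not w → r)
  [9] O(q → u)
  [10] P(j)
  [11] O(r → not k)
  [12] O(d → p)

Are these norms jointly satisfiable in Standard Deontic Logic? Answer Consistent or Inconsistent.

Consistent

Premise 12 is O(d → p); even if O(p) held, inferring O(d) would be affirming the consequent — invalid.
So O(d) is not derivable, and the apparent clash with O(not d) does not arise.
A world satisfying every obligation exists (e.g. d=false, g=true, h=false, j=false, k=false, n=false, p=true, q=false, r=false, u=false, w=true); no atom is both obligatory and forbidden, so the set is consistent.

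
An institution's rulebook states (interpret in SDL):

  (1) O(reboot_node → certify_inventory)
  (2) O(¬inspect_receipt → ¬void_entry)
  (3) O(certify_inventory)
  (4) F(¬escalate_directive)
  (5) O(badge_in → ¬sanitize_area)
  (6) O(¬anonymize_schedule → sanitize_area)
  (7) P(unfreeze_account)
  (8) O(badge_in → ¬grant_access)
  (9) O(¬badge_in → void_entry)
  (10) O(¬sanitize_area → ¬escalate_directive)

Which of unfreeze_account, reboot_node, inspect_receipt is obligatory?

inspect_receipt

F(¬escalate_directive) at premise 4 means O(escalate_directive).
Premise 10, O(¬sanitize_area → ¬escalate_directive), contraposes to O(escalate_directive → sanitize_area); with O(escalate_directive) we get O(sanitize_area).
Premise 5 is O(badge_in → ¬sanitize_area); contrapositively O(sanitize_area → ¬badge_in). Since O(sanitize_area) holds, K gives O(¬badge_in).
With premise 9, O(¬badge_in → void_entry), the K-axiom yields O(void_entry).
Premise 2 is O(¬inspect_receipt → ¬void_entry); contrapositively O(void_entry → inspect_receipt). Since O(void_entry) holds, K gives O(inspect_receipt).
So O(inspect_receipt) holds — inspect_receipt is obligatory. None of the other listed options is made obligatory by any chain of premises.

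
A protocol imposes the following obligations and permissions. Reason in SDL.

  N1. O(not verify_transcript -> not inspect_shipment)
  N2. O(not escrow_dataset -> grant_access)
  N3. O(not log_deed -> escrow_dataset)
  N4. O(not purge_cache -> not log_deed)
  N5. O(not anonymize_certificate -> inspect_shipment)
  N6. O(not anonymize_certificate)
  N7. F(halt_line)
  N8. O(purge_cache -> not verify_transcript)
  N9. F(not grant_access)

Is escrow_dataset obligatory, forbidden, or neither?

Obligatory

Premise 6 gives O(not anonymize_certificate).
Applying K to premise 5 (O(not anonymize_certificate -> inspect_shipment)) and O(not anonymize_certificate) yields O(inspect_shipment).
Premise 1, O(not verify_transcript -> not inspect_shipment), contraposes to O(inspect_shipment -> verify_transcript); with O(inspect_shipment) we get O(verify_transcript).
Premise 8, O(purge_cache -> not verify_transcript), contraposes to O(verify_transcript -> not purge_cache); with O(verify_transcript) we get O(not purge_cache).
From O(not purge_cache) and premise 4, O(not purge_cache -> not log_deed), we obtain O(not log_deed).
Applying K to premise 3 (O(not log_deed -> escrow_dataset)) and O(not log_deed) yields O(escrow_dataset).
Premises 2, 7, 9 do not contribute to this derivation.
Hence escrow_dataset is obligatory.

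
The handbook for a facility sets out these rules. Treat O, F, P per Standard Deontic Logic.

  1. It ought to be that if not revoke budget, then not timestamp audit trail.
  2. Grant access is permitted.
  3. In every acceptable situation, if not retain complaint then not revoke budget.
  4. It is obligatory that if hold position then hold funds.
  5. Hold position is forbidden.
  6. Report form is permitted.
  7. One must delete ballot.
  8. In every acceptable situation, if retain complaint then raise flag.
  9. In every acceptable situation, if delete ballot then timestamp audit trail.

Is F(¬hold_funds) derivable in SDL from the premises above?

Premise 4 is O(hold_position → hold_funds), but O(hold_position) is not derivable from the premises, so it does not yield O(hold_funds).
No other premise forces O(hold_funds). An ideal world satisfying every premise can still have ¬hold_funds true, so F(¬hold_funds) is not derivable.

No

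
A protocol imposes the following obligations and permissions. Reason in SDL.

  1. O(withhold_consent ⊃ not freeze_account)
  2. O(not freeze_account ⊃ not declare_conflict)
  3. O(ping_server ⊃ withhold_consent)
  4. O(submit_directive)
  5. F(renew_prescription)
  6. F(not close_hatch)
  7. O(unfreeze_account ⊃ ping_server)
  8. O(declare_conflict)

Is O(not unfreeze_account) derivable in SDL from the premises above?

Premise 8 gives O(declare_conflict).
Premise 2, O(not freeze_account ⊃ not declare_conflict), contraposes to O(declare_conflict ⊃ freeze_account); with O(declare_conflict) we get O(freeze_account).
Premise 1, O(withhold_consent ⊃ not freeze_account), contraposes to O(freeze_account ⊃ not withhold_consent); with O(freeze_account) we get O(not withhold_consent).
Premise 3 is O(ping_server ⊃ withhold_consent); contrapositively O(not withhold_consent ⊃ not ping_server). Since O(not withhold_consent) holds, K gives O(not ping_server).
The contrapositive of premise 7 (O(unfreeze_account ⊃ ping_server)) is O(not ping_server ⊃ not unfreeze_account), and O(not ping_server) is already established, so O(not unfreeze_account).
Premises 4, 5, 6 do not contribute to this derivation.
So O(not unfreeze_account) follows.

Yes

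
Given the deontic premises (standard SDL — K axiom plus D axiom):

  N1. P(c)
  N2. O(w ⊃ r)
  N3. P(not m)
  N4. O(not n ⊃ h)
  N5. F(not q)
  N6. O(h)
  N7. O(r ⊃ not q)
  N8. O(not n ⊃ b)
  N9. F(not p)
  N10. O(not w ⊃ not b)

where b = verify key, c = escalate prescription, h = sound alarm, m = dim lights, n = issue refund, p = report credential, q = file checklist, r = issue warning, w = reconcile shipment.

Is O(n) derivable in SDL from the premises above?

Yes

Premise 5, F(not q), is equivalent to O(q).
The contrapositive of premise 7 (O(r ⊃ not q)) is O(q ⊃ not r), and O(q) is already established, so O(not r).
The contrapositive of premise 2 (O(w ⊃ r)) is O(not r ⊃ not w), and O(not r) is already established, so O(not w).
With premise 10, O(not w ⊃ not b), the K-axiom yields O(not b).
Premise 8 is O(not n ⊃ b); contrapositively O(not b ⊃ n). Since O(not b) holds, K gives O(n).
Premises 1, 3, 4, 6, 9 do not contribute to this derivation.
So O(n) follows.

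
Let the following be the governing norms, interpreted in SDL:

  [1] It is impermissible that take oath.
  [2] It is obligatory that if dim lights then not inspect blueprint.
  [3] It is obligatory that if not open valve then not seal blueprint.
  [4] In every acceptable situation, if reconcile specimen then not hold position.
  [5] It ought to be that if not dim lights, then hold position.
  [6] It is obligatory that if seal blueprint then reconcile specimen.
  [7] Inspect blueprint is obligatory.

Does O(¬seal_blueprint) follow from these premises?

Premise 7 gives O(inspect_blueprint).
The contrapositive of premise 2 (O(dim_lights → ¬inspect_blueprint)) is O(inspect_blueprint → ¬dim_lights), and O(inspect_blueprint) is already established, so O(¬dim_lights).
Premise 5 is O(¬dim_lights → hold_position); since O(¬dim_lights), deontic closure gives O(hold_position).
Premise 4, O(reconcile_specimen → ¬hold_position), contraposes to O(hold_position → ¬reconcile_specimen); with O(hold_position) we get O(¬reconcile_specimen).
The contrapositive of premise 6 (O(seal_blueprint → reconcile_specimen)) is O(¬reconcile_specimen → ¬seal_blueprint), and O(¬reconcile_specimen) is already established, so O(¬seal_blueprint).
Premises 1, 3 do not contribute to this derivation.
So O(¬seal_blueprint) follows.

Yes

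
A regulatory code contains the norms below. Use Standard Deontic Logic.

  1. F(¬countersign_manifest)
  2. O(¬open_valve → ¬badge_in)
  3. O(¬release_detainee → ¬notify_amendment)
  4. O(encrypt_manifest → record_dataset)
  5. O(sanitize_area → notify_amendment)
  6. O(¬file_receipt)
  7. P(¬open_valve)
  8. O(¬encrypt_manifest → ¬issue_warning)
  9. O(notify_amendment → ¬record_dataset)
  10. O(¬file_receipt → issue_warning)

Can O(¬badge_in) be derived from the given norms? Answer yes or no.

Premise 2 is O(¬open_valve → ¬badge_in), but O(¬open_valve) is not derivable from the premises (the permission P(¬open_valve) asserts only ¬O(open_valve), not O(¬open_valve)), so it does not yield O(¬badge_in).
No other premise forces O(¬badge_in). An ideal world satisfying every premise can still have ¬badge_in false, so O(¬badge_in) is not derivable.

No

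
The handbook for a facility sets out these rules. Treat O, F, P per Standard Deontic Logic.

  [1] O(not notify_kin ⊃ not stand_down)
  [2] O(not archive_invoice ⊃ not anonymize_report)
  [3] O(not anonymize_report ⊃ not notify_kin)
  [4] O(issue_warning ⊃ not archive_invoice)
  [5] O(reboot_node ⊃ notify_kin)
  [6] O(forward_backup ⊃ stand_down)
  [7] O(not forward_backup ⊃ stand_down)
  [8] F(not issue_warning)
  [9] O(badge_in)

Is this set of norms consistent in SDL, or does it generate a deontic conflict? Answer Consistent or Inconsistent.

Premises 6 and 7 are O(forward_backup ⊃ stand_down) and O(not forward_backup ⊃ stand_down); every ideal world satisfies forward_backup or not forward_backup, so in either case stand_down holds — hence O(stand_down).
The contrapositive of premise 1 (O(not notify_kin ⊃ not stand_down)) is O(stand_down ⊃ notify_kin), and O(stand_down) is already established, so O(notify_kin).
Premise 3 is O(not anonymize_report ⊃ not notify_kin); contrapositively O(notify_kin ⊃ anonymize_report). Since O(notify_kin) holds, K gives O(anonymize_report).
Premise 2 is O(not archive_invoice ⊃ not anonymize_report); contrapositively O(anonymize_report ⊃ archive_invoice). Since O(anonymize_report) holds, K gives O(archive_invoice).
Premise 4, O(issue_warning ⊃ not archive_invoice), contraposes to O(archive_invoice ⊃ not issue_warning); with O(archive_invoice) we get O(not issue_warning).
However, F(not issue_warning) at premise 8 amounts to O(issue_warning).
We now have both O(not issue_warning) and O(issue_warning) — issue_warning is simultaneously obligatory and forbidden, violating the D-axiom.

Inconsistent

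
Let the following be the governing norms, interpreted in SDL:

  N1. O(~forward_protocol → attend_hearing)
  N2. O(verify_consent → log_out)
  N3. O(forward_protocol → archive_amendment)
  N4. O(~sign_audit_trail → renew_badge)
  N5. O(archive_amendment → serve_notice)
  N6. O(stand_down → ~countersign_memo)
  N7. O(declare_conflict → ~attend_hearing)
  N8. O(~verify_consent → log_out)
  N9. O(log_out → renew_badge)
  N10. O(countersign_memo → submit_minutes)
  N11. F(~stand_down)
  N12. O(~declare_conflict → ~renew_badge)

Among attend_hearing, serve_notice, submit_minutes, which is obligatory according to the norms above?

serve_notice

Premises 2 and 8 are O(verify_consent → log_out) and O(~verify_consent → log_out); every ideal world satisfies verify_consent or ~verify_consent, so in either case log_out holds — hence O(log_out).
Premise 9 is O(log_out → renew_badge); since O(log_out), deontic closure gives O(renew_badge).
Premise 12, O(~declare_conflict → ~renew_badge), contraposes to O(renew_badge → declare_conflict); with O(renew_badge) we get O(declare_conflict).
With premise 7, O(declare_conflict → ~attend_hearing), the K-axiom yields O(~attend_hearing).
Premise 1 is O(~forward_protocol → attend_hearing); contrapositively O(~attend_hearing → forward_protocol). Since O(~attend_hearing) holds, K gives O(forward_protocol).
Applying K to premise 3 (O(forward_protocol → archive_amendment)) and O(forward_protocol) yields O(archive_amendment).
Applying K to premise 5 (O(archive_amendment → serve_notice)) and O(archive_amendment) yields O(serve_notice).
So O(serve_notice) holds — serve_notice is obligatory. None of the other listed options is made obligatory by any chain of premises.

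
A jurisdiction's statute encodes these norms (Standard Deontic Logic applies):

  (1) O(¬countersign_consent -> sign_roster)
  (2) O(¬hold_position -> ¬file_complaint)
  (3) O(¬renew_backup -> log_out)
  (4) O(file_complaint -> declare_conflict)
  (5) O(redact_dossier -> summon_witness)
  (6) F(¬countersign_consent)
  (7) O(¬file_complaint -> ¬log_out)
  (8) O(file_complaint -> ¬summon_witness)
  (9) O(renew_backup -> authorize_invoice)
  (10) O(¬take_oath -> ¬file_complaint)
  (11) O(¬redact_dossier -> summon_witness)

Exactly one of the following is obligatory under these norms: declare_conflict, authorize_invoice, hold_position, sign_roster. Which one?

authorize_invoice

Premises 5 and 11 cover both cases: O(redact_dossier -> summon_witness) and O(¬redact_dossier -> summon_witness). Since redact_dossier ∨ ¬redact_dossier is a tautology, O(summon_witness) follows.
Premise 8, O(file_complaint -> ¬summon_witness), contraposes to O(summon_witness -> ¬file_complaint); with O(summon_witness) we get O(¬file_complaint).
Premise 7 is O(¬file_complaint -> ¬log_out); since O(¬file_complaint), deontic closure gives O(¬log_out).
Premise 3, O(¬renew_backup -> log_out), contraposes to O(¬log_out -> renew_backup); with O(¬log_out) we get O(renew_backup).
With premise 9, O(renew_backup -> authorize_invoice), the K-axiom yields O(authorize_invoice).
So O(authorize_invoice) holds — authorize_invoice is obligatory. None of the other listed options is made obligatory by any chain of premises.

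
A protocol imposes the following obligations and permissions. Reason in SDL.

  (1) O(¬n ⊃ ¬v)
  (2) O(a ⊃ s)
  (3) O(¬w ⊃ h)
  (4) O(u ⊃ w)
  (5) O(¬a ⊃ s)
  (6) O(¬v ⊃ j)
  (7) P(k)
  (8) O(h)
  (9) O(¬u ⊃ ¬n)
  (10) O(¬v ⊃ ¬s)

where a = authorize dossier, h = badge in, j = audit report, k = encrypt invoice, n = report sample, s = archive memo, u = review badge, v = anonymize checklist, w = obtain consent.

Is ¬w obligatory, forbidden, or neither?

Forbidden

Premises 5 and 2 cover both cases: O(¬a ⊃ s) and O(a ⊃ s). Since ¬a ∨ a is a tautology, O(s) follows.
The contrapositive of premise 10 (O(¬v ⊃ ¬s)) is O(s ⊃ v), and O(s) is already established, so O(v).
Premise 1 is O(¬n ⊃ ¬v); contrapositively O(v ⊃ n). Since O(v) holds, K gives O(n).
Premise 9 is O(¬u ⊃ ¬n); contrapositively O(n ⊃ u). Since O(n) holds, K gives O(u).
Applying K to premise 4 (O(u ⊃ w)) and O(u) yields O(w).
Premises 3, 6, 7, 8 do not contribute to this derivation.
Thus O(w), which is F(¬w): ¬w is forbidden.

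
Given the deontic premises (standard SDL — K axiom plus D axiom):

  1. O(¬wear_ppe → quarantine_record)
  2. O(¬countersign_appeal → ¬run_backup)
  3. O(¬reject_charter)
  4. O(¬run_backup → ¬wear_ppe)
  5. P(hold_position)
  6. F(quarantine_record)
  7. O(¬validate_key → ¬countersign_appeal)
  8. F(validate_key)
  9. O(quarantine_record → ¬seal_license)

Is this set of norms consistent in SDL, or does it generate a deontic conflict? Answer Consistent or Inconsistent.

Inconsistent

Premise 6, F(quarantine_record), is equivalent to O(¬quarantine_record).
Premise 1, O(¬wear_ppe → quarantine_record), contraposes to O(¬quarantine_record → wear_ppe); with O(¬quarantine_record) we get O(wear_ppe).
The contrapositive of premise 4 (O(¬run_backup → ¬wear_ppe)) is O(wear_ppe → run_backup), and O(wear_ppe) is already established, so O(run_backup).
Premise 2 is O(¬countersign_appeal → ¬run_backup); contrapositively O(run_backup → countersign_appeal). Since O(run_backup) holds, K gives O(countersign_appeal).
Premise 7, O(¬validate_key → ¬countersign_appeal), contraposes to O(countersign_appeal → validate_key); with O(countersign_appeal) we get O(validate_key).
Yet premise 8 is F(validate_key), i.e. O(¬validate_key).
We now have both O(validate_key) and O(¬validate_key) — validate_key is simultaneously obligatory and forbidden, violating the D-axiom.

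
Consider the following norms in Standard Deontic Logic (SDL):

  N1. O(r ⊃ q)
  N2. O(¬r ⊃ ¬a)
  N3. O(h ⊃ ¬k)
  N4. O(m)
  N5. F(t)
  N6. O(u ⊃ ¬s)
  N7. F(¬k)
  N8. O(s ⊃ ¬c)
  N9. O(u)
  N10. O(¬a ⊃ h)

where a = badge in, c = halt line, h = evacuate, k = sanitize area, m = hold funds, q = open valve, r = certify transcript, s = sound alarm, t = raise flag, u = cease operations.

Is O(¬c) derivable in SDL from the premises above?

Premise 8 is O(s ⊃ ¬c), but O(s) is not derivable from the premises, so it does not yield O(¬c).
No other premise forces O(¬c). An ideal world satisfying every premise can still have ¬c false, so O(¬c) is not derivable.

No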